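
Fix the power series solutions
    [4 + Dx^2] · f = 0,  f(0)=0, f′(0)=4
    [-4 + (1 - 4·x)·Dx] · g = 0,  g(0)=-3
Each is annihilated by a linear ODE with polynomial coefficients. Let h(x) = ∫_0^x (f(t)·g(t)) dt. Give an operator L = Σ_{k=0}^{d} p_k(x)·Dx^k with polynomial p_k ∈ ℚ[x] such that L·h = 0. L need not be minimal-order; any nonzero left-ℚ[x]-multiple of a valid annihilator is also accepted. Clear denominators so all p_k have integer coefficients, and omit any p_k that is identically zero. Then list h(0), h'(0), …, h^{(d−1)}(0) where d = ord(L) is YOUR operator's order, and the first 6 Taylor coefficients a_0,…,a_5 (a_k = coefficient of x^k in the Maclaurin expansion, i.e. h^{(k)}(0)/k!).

L = (-4 + 16·x)·Dx + 8·Dx^2 + (-1 + 4·x)·Dx^3  (order 3).
h: a_k = 0, 0, -6, -16, -46, -736/5, …
ICs: h(0) = 0, h′(0) = 0, h′′(0) = -12.

f: a_k = 0, 4, 0, -8/3, 0, 8/15, …
g: a_k = -3, -12, -48, -192, -768, -3072, …
Sym-product of L_f,L_g gives L₀ (≤ ord 2).
Integrate: L := L₀·Dx.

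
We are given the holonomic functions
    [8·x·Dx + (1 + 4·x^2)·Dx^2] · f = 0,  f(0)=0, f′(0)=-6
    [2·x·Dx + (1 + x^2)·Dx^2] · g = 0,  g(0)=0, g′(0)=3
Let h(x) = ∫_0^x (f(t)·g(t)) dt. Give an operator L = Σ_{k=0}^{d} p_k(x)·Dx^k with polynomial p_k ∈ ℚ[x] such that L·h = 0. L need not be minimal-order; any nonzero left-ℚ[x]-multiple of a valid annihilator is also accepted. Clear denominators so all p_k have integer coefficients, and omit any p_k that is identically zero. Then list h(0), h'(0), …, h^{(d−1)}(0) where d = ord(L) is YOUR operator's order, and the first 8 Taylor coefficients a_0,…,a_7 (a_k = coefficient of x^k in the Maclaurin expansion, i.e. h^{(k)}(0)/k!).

f: a_k = 0, -6, 0, 8, 0, -96/5, 0, 384/7, …
g: a_k = 0, 3, 0, -1, 0, 3/5, 0, -3/7, …
L₀ := L_f ⊗_s L_g (sym. prod.), ord ≤ 4.
h=∫h₀ ⇒ L = L₀·Dx.
L = (-96·x - 800·x^3 - 1024·x^5 + 640·x^7 + 1536·x^9)·Dx^2 + (-20 - 412·x^2 - 1440·x^4 - 896·x^6 + 2240·x^8 + 2304·x^10)·Dx^3 + (-40·x - 280·x^3 - 480·x^5 + 272·x^7 + 1280·x^9 + 768·x^11)·Dx^4 + (-1 - 10·x^2 - 29·x^4 + 116·x^8 + 160·x^10 + 64·x^12)·Dx^5  (order 5).
h: a_k = 0, 0, 0, -6, 0, 6, 0, -346/35, …
ICs: h(0) = 0, h′(0) = 0, h′′(0) = 0, h′′′(0) = -36, h′′′′(0) = 0.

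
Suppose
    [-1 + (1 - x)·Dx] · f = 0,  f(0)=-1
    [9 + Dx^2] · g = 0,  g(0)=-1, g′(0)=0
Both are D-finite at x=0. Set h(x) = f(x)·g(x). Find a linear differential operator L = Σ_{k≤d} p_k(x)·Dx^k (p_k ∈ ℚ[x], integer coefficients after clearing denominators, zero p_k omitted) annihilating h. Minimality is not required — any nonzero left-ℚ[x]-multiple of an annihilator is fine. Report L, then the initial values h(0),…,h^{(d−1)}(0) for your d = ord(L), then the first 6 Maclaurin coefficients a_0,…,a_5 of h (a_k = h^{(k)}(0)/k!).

f: a_k = -1, -1, -1, -1, -1, -1, …
g: a_k = -1, 0, 9/2, 0, -27/8, 0, …
Product ⇒ symmetric product L₀, ord ≤ 2.
L = (-9 + 9·x) + 2·Dx + (-1 + x)·Dx^2  (order 2).
h: a_k = 1, 1, -7/2, -7/2, -1/8, -1/8, …
ICs: h(0) = 1, h′(0) = 1.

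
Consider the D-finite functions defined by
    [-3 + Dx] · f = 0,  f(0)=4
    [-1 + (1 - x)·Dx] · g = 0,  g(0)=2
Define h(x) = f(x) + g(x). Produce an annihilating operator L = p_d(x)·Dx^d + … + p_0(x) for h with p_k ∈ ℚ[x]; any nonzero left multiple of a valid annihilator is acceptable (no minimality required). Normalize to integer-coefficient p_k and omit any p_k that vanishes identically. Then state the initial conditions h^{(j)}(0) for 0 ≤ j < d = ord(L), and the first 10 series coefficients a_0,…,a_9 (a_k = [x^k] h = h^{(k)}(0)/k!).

L = (-3 + 9·x) + (7 - 18·x + 9·x^2)·Dx + (-2 + 5·x - 3·x^2)·Dx^2  (order 2).
h: a_k = 6, 14, 20, 20, 31/2, 101/10, 121/20, 523/140, 2969/1120, 2483/1120, …
ICs: h(0) = 6, h′(0) = 14.

f: a_k = 4, 12, 18, 18, 27/2, 81/10, 81/20, 243/140, 729/1120, 243/1120, …
g: a_k = 2, 2, 2, 2, 2, 2, 2, 2, 2, 2, …
Weyl lclm of L_f,L_g ⇒ L₀ (ord ≤ 2).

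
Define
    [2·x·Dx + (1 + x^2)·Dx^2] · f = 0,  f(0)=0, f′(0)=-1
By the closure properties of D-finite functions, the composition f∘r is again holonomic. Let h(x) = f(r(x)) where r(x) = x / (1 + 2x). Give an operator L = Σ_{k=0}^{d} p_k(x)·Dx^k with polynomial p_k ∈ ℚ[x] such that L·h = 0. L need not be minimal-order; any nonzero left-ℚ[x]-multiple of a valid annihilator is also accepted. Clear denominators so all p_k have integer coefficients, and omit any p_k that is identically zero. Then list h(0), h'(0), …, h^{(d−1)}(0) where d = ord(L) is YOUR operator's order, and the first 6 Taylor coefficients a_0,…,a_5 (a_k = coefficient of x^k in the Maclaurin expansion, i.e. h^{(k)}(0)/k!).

f: a_k = 0, -1, 0, 1/3, 0, -1/5, …
f∘r: x↦r, Dx↦Dx/r' in L_f ⇒ L₀.
L = (4 + 10·x)·Dx + (1 + 4·x + 5·x^2)·Dx^2  (order 2).
h: a_k = 0, -1, 2, -11/3, 6, -41/5, …
ICs: h(0) = 0, h′(0) = -1.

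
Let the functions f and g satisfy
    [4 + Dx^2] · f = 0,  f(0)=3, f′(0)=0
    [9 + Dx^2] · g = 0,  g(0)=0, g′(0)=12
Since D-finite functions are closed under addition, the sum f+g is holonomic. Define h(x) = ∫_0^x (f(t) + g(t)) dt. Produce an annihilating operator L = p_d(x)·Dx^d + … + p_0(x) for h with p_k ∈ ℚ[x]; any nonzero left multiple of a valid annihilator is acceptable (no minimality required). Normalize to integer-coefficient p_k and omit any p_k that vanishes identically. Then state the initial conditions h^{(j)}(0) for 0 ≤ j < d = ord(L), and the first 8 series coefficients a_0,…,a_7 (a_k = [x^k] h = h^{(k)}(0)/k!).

f: a_k = 3, 0, -6, 0, 2, 0, -4/15, 0, …
g: a_k = 0, 12, 0, -18, 0, 81/10, 0, -243/140, …
L₀ := lclm(L_f,L_g); ord L₀ ≤ 2+2.
h=∫₀ˣh₀: take L = L₀·Dx.
L = 36·Dx + 13·Dx^3 + Dx^5  (order 5).
h: a_k = 0, 3, 6, -2, -9/2, 2/5, 27/20, -4/105, …
ICs: h(0) = 0, h′(0) = 3, h′′(0) = 12, h′′′(0) = -12, h′′′′(0) = -108.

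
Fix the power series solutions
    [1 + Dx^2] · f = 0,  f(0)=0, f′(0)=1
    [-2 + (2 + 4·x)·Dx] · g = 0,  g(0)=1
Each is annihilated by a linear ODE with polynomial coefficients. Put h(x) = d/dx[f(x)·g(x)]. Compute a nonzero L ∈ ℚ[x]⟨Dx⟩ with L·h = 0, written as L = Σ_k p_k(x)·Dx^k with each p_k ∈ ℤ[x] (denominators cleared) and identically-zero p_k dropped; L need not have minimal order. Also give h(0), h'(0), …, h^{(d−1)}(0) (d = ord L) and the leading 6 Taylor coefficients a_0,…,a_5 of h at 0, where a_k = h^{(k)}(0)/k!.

f: a_k = 0, 1, 0, -1/6, 0, 1/120, …
g: a_k = 1, 1, -1/2, 1/2, -5/8, 7/8, …
Sym-product of L_f,L_g gives L₀ (≤ ord 2).
h=h₀': d/dx-closure on L₀ ⇒ L.
L = (2 + 12·x + 16·x^2 + 8·x^3 + 4·x^4) + (1 - 6·x^2 - 4·x^3)·Dx + (1 + 5·x + 9·x^2 + 8·x^3 + 4·x^4)·Dx^2  (order 2).
h: a_k = 1, 2, -2, 4/3, -8/3, 24/5, …
ICs: h(0) = 1, h′(0) = 2.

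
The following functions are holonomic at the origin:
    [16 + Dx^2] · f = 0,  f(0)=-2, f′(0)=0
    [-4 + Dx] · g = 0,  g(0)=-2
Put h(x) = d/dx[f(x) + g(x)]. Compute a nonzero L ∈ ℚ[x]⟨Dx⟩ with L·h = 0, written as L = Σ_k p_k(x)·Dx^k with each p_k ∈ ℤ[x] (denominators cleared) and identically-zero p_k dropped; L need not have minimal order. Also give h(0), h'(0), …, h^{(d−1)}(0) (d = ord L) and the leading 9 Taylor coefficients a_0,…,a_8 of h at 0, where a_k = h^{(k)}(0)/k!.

L = 64 - 16·Dx + 4·Dx^2 - Dx^3  (order 3).
h: a_k = -8, 0, -64, -512/3, -256/3, 0, -2048/45, -16384/315, -4096/315, …
ICs: h(0) = -8, h′(0) = 0, h′′(0) = -128.

f: a_k = -2, 0, 16, 0, -64/3, 0, 512/45, 0, -1024/315, …
g: a_k = -2, -8, -16, -64/3, -64/3, -256/15, -512/45, -2048/315, -1024/315, …
Sum ⇒ L₀ = lclm(L_f,L_g) in ℚ(x)⟨Dx⟩.
Derive L from L₀ (diff closure).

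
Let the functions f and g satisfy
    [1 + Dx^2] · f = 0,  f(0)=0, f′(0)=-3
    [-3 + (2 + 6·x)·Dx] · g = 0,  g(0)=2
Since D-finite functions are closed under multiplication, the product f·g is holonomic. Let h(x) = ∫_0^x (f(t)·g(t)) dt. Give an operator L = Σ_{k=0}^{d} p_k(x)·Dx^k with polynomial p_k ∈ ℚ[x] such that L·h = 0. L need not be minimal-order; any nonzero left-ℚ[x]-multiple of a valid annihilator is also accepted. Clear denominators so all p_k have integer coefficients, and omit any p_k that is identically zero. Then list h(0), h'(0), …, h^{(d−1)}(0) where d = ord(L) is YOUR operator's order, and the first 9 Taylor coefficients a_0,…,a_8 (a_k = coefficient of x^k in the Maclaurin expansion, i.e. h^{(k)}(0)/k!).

f: a_k = 0, -3, 0, 1/2, 0, -1/40, 0, 1/1680, 0, …
g: a_k = 2, 3, -9/4, 27/8, -405/64, 1701/128, -15309/512, 72171/1024, -2814669/16384, …
L₀ := L_f ⊗_s L_g (sym. prod.), ord ≤ 2.
h=∫h₀ ⇒ L = L₀·Dx.
L = (31 + 24·x + 36·x^2)·Dx + (-12 - 36·x)·Dx^2 + (4 + 24·x + 36·x^2)·Dx^3  (order 3).
h: a_k = 0, 0, -3, -3, 31/16, -69/40, 5699/1920, -24483/4480, 4655323/430080, …
ICs: h(0) = 0, h′(0) = 0, h′′(0) = -6.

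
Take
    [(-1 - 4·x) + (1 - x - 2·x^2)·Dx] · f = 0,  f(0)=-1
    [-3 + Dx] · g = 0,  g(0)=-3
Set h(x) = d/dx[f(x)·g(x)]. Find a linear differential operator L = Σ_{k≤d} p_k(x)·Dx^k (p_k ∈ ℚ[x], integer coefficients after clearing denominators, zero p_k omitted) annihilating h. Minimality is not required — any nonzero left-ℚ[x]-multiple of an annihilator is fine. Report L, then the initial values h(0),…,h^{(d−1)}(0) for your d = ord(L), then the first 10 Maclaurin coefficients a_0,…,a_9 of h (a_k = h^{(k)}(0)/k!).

f: a_k = -1, -1, -3, -5, -11, -21, -43, -85, -171, -341, …
g: a_k = -3, -9, -27/2, -27/2, -81/8, -243/40, -243/80, -729/560, -2187/4480, -729/4480, …
Product ⇒ symmetric product L₀, ord ≤ 1.
h=h₀': d/dx-closure on L₀ ⇒ L.
L = (21 + 12·x - 39·x^2 - 12·x^3 + 36·x^4) + (-4 + 3·x + 15·x^2 - 4·x^3 - 12·x^4)·Dx  (order 1).
h: a_k = 12, 63, 207, 1137/2, 1431, 137637/40, 321213/40, 10280043/560, 6608439/160, 411198927/4480, …
ICs: h(0) = 12.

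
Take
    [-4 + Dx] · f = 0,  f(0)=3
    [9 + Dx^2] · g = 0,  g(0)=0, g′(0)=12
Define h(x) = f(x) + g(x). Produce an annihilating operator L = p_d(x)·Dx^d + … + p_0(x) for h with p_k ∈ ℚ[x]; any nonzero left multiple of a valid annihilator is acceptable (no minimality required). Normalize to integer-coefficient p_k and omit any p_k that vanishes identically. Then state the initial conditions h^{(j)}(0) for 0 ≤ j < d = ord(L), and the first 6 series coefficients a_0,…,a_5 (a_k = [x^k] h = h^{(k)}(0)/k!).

L = -36 + 9·Dx - 4·Dx^2 + Dx^3  (order 3).
h: a_k = 3, 24, 24, 14, 32, 337/10, …
ICs: h(0) = 3, h′(0) = 24, h′′(0) = 48.

f: a_k = 3, 12, 24, 32, 32, 128/5, …
g: a_k = 0, 12, 0, -18, 0, 81/10, …
f+g: L₀ = lclm(L_f,L_g), ord ≤ 1+2.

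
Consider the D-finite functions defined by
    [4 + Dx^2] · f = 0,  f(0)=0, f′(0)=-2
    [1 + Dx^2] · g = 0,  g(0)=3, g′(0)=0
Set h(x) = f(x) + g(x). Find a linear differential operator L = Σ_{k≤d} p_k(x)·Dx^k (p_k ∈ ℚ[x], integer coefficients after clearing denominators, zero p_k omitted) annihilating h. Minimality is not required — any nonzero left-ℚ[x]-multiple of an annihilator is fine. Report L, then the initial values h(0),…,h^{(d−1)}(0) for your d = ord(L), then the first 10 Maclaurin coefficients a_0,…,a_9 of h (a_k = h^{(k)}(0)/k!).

f: a_k = 0, -2, 0, 4/3, 0, -4/15, 0, 8/315, 0, -4/2835, …
g: a_k = 3, 0, -3/2, 0, 1/8, 0, -1/240, 0, 1/13440, 0, …
L₀ := lclm(L_f,L_g); ord L₀ ≤ 2+2.
L = 4 + 5·Dx^2 + Dx^4  (order 4).
h: a_k = 3, -2, -3/2, 4/3, 1/8, -4/15, -1/240, 8/315, 1/13440, -4/2835, …
ICs: h(0) = 3, h′(0) = -2, h′′(0) = -3, h′′′(0) = 8.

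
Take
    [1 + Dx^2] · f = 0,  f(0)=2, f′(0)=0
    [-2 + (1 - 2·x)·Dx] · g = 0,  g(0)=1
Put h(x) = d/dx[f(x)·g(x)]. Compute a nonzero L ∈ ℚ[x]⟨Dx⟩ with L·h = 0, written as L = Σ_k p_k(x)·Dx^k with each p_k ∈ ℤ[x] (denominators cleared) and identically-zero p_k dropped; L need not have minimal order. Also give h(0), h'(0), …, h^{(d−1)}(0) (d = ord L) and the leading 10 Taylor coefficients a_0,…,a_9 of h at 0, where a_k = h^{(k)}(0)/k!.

f: a_k = 2, 0, -1, 0, 1/12, 0, -1/360, 0, 1/20160, 0, …
g: a_k = 1, 2, 4, 8, 16, 32, 64, 128, 256, 512, …
L₀ := L_f ⊗_s L_g (sym. prod.), ord ≤ 2.
Derive L from L₀ (diff closure).
L = (-7 - 4·x + 4·x^2) + (-4 + 8·x)·Dx + (1 - 4·x + 4·x^2)·Dx^2  (order 2).
h: a_k = 4, 14, 42, 337/3, 1685/6, 40439/60, 283073/180, 9058337/2520, 9058337/1120, 3261001319/181440, …
ICs: h(0) = 4, h′(0) = 14.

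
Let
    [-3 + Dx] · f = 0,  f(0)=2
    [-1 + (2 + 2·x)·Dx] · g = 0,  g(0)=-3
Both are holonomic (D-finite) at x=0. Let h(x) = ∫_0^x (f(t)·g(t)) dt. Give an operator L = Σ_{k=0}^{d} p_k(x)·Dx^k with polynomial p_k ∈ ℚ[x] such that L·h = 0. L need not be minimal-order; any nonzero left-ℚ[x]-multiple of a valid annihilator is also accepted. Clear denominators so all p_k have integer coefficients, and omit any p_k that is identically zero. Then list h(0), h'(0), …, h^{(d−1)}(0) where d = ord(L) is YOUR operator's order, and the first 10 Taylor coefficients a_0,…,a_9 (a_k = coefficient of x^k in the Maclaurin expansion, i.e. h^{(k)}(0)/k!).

f: a_k = 2, 6, 9, 9, 27/4, 81/20, 81/40, 243/280, 729/2240, 243/2240, …
g: a_k = -3, -3/2, 3/8, -3/16, 15/128, -21/256, 63/1024, -99/2048, 1287/32768, -2145/65536, …
h₀=f·g: eliminate ⇒ L₀, order ≤ 1·1.
h=∫h₀ ⇒ L = L₀·Dx.
L = (-7 - 6·x)·Dx + (2 + 2·x)·Dx^2  (order 2).
h: a_k = 0, -6, -21/2, -47/4, -309/32, -2001/320, -4277/1280, -27189/17920, -171999/286720, -17141/81920, …
ICs: h(0) = 0, h′(0) = -6.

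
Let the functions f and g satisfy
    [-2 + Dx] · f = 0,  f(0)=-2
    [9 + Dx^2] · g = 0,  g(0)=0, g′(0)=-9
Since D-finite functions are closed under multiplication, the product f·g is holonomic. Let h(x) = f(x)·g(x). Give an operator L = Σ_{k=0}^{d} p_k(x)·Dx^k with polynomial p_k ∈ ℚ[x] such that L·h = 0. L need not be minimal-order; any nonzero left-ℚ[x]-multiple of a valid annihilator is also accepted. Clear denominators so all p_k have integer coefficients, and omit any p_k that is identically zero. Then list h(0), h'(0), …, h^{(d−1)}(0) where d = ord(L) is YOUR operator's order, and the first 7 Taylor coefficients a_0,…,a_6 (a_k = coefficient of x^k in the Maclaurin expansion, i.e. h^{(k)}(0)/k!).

f: a_k = -2, -4, -4, -8/3, -4/3, -8/15, -8/45, …
g: a_k = 0, -9, 0, 27/2, 0, -243/40, 0, …
Sym-product of L_f,L_g gives L₀ (≤ ord 2).
L = 13 - 4·Dx + Dx^2  (order 2).
h: a_k = 0, 18, 36, 9, -30, -597/20, -69/10, …
ICs: h(0) = 0, h′(0) = 18.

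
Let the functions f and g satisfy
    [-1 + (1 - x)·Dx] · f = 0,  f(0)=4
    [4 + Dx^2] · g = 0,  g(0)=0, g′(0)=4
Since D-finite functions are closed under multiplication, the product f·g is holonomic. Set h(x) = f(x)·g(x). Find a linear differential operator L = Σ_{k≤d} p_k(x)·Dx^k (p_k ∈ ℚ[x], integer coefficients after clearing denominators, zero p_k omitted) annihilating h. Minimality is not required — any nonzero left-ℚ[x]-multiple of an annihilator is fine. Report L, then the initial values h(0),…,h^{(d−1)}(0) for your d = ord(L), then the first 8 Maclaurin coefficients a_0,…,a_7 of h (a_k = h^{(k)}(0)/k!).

f: a_k = 4, 4, 4, 4, 4, 4, 4, 4, …
g: a_k = 0, 4, 0, -8/3, 0, 8/15, 0, -16/315, …
h₀=f·g: eliminate ⇒ L₀, order ≤ 1·2.
L = (-4 + 4·x) + 2·Dx + (-1 + x)·Dx^2  (order 2).
h: a_k = 0, 16, 16, 16/3, 16/3, 112/15, 112/15, 2288/315, …
ICs: h(0) = 0, h′(0) = 16.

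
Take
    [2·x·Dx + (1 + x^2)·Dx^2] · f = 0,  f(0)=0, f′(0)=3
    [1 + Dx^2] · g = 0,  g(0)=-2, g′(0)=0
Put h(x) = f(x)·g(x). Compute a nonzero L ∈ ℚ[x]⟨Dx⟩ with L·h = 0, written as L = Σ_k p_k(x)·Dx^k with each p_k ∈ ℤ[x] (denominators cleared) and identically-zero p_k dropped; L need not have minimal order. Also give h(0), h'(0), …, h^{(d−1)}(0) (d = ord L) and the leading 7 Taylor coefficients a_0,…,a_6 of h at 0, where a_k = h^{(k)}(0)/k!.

f: a_k = 0, 3, 0, -1, 0, 3/5, 0, …
g: a_k = -2, 0, 1, 0, -1/12, 0, 1/360, …
h₀=f·g: eliminate ⇒ L₀, order ≤ 2·2.
L = (10 + 26·x^2 + 11·x^4 + 4·x^6 + x^8) + (12·x + 20·x^3 + 12·x^5 + 4·x^7)·Dx + (12 + 32·x^2 + 18·x^4 + 8·x^6 + 2·x^8)·Dx^2 + (12·x + 20·x^3 + 12·x^5 + 4·x^7)·Dx^3 + (2 + 6·x^2 + 7·x^4 + 4·x^6 + x^8)·Dx^4  (order 4).
h: a_k = 0, -6, 0, 5, 0, -49/20, 0, …
ICs: h(0) = 0, h′(0) = -6, h′′(0) = 0, h′′′(0) = 30.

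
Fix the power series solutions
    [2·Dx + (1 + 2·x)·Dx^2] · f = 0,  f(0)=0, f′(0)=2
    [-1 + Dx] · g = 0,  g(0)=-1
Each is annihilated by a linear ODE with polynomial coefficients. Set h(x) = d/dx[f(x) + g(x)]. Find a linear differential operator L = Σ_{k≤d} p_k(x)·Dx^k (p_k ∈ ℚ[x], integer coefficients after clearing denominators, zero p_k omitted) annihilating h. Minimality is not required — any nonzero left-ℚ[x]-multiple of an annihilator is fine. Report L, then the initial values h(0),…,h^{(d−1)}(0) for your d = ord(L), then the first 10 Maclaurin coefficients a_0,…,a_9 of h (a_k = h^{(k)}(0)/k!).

L = (-10 - 4·x) + (7 - 4·x - 4·x^2)·Dx + (3 + 8·x + 4·x^2)·Dx^2  (order 2).
h: a_k = 1, -5, 15/2, -97/6, 767/24, -7681/120, 92159/720, -1290241/5040, 20643839/40320, -371589121/362880, …
ICs: h(0) = 1, h′(0) = -5.

f: a_k = 0, 2, -2, 8/3, -4, 32/5, -32/3, 128/7, -32, 512/9, …
g: a_k = -1, -1, -1/2, -1/6, -1/24, -1/120, -1/720, -1/5040, -1/40320, -1/362880, …
f+g: L₀ = lclm(L_f,L_g), ord ≤ 2+1.
h=h₀': d/dx-closure on L₀ ⇒ L.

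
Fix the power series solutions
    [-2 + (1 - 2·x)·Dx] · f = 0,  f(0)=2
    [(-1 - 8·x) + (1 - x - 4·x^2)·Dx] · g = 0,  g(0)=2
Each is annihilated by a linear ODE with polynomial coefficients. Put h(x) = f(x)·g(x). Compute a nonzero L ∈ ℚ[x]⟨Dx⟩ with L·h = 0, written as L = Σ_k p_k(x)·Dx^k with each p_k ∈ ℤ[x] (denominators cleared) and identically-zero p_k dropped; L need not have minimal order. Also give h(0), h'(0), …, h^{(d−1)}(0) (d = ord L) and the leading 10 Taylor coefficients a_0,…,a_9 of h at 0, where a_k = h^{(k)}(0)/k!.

L = (-3 - 4·x + 24·x^2) + (1 - 3·x - 2·x^2 + 8·x^3)·Dx  (order 1).
h: a_k = 4, 12, 44, 124, 364, 988, 2700, 7164, 18988, 49692, …
ICs: h(0) = 4.

f: a_k = 2, 4, 8, 16, 32, 64, 128, 256, 512, 1024, …
g: a_k = 2, 2, 10, 18, 58, 130, 362, 882, 2330, 5858, …
h₀=f·g: eliminate ⇒ L₀, order ≤ 1·1.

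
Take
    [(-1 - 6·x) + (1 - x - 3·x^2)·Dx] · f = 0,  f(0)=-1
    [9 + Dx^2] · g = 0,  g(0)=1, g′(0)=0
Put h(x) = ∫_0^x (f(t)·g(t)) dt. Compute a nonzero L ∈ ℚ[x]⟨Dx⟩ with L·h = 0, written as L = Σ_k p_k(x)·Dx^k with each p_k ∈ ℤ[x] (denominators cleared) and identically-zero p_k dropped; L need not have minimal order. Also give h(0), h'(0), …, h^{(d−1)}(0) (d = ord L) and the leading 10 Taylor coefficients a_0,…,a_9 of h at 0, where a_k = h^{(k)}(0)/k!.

f: a_k = -1, -1, -4, -7, -19, -40, -97, -217, -508, -1159, …
g: a_k = 1, 0, -9/2, 0, 27/8, 0, -81/80, 0, 729/4480, 0, …
Sym-product of L_f,L_g gives L₀ (≤ ord 2).
h=∫h₀ ⇒ L = L₀·Dx.
L = (-3 + 9·x + 27·x^2)·Dx + (2 + 12·x)·Dx^2 + (-1 + x + 3·x^2)·Dx^3  (order 3).
h: a_k = 0, -1, -1/2, 1/6, -5/8, -7/8, -95/48, -1919/560, -4769/640, -118037/8064, …
ICs: h(0) = 0, h′(0) = -1, h′′(0) = -1.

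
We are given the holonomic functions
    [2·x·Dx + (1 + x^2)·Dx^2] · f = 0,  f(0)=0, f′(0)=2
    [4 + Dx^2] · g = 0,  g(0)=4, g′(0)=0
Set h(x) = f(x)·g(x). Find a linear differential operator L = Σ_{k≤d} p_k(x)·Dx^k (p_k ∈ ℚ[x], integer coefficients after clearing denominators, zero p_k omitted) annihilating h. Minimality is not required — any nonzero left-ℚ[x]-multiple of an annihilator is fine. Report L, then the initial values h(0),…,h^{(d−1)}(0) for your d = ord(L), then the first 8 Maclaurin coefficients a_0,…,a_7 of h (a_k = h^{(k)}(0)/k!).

f: a_k = 0, 2, 0, -2/3, 0, 2/5, 0, -2/7, …
g: a_k = 4, 0, -8, 0, 8/3, 0, -16/45, 0, …
L₀ := L_f ⊗_s L_g (sym. prod.), ord ≤ 4.
L = (160 + 464·x^2 + 464·x^4 + 256·x^6 + 64·x^8) + (96·x + 224·x^3 + 192·x^5 + 64·x^7)·Dx + (60 + 188·x^2 + 216·x^4 + 128·x^6 + 32·x^8)·Dx^2 + (24·x + 56·x^3 + 48·x^5 + 16·x^7)·Dx^3 + (5 + 18·x^2 + 25·x^4 + 16·x^6 + 4·x^8)·Dx^4  (order 4).
h: a_k = 0, 8, 0, -56/3, 0, 184/15, 0, -2152/315, …
ICs: h(0) = 0, h′(0) = 8, h′′(0) = 0, h′′′(0) = -112.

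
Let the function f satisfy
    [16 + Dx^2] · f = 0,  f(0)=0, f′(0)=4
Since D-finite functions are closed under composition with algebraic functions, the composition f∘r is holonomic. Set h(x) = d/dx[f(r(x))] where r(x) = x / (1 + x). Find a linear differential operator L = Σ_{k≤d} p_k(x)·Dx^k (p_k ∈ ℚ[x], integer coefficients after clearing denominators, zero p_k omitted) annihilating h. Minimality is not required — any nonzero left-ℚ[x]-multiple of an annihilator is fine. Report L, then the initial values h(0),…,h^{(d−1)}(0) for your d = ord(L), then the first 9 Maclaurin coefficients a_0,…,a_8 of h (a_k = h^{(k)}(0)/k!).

L = (22 + 12·x + 6·x^2) + (6 + 18·x + 18·x^2 + 6·x^3)·Dx + (1 + 4·x + 6·x^2 + 4·x^3 + x^4)·Dx^2  (order 2).
h: a_k = 4, -8, -20, 112, -772/3, 360, -9844/45, -20128/45, 120412/63, …
ICs: h(0) = 4, h′(0) = -8.

f: a_k = 0, 4, 0, -32/3, 0, 128/15, 0, -1024/315, 0, …
L₀ from L_f via x↦r, Dx↦r'^{-1}Dx.
Derive L from L₀ (diff closure).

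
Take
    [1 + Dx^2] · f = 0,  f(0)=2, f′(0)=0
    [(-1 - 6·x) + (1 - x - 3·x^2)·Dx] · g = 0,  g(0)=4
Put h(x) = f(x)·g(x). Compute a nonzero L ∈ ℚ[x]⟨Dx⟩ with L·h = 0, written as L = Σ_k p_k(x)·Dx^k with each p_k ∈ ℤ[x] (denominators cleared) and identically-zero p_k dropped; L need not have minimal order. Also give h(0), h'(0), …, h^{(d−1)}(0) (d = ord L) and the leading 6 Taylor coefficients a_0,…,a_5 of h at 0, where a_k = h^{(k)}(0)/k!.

f: a_k = 2, 0, -1, 0, 1/12, 0, …
g: a_k = 4, 4, 16, 28, 76, 160, …
Product ⇒ symmetric product L₀, ord ≤ 2.
L = (5 + x + 3·x^2) + (2 + 12·x)·Dx + (-1 + x + 3·x^2)·Dx^2  (order 2).
h: a_k = 8, 8, 28, 52, 409/3, 877/3, …
ICs: h(0) = 8, h′(0) = 8.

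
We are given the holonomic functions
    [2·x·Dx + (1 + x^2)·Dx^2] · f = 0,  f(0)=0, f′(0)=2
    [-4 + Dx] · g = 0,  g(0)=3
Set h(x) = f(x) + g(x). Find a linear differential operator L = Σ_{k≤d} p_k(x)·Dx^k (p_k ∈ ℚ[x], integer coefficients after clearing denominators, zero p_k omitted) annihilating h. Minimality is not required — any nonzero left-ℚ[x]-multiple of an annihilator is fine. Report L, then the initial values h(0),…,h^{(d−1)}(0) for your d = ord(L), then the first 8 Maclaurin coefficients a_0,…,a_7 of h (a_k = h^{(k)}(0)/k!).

f: a_k = 0, 2, 0, -2/3, 0, 2/5, 0, -2/7, …
g: a_k = 3, 12, 24, 32, 32, 128/5, 256/15, 1024/105, …
h₀=f+g: left-lcm gives L₀, ord ≤ 3.
L = (4 - 16·x - 12·x^2 - 16·x^3)·Dx + (-9 - 13·x^2 - 8·x^4)·Dx^2 + (2 + x + 4·x^2 + x^3 + 2·x^4)·Dx^3  (order 3).
h: a_k = 3, 14, 24, 94/3, 32, 26, 256/15, 142/15, …
ICs: h(0) = 3, h′(0) = 14, h′′(0) = 48.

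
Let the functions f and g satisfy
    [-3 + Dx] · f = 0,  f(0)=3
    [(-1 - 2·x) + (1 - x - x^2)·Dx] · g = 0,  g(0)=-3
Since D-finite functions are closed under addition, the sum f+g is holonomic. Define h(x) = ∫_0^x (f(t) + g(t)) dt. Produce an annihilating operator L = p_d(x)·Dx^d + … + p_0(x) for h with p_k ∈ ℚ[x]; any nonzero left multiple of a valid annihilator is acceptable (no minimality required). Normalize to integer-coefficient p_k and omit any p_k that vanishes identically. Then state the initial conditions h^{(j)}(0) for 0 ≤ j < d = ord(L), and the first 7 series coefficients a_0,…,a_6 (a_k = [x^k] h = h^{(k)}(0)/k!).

f: a_k = 3, 9, 27/2, 27/2, 81/8, 243/40, 243/80, …
g: a_k = -3, -3, -6, -9, -15, -24, -39, …
f+g: L₀ = lclm(L_f,L_g), ord ≤ 1+1.
Integrate: L := L₀·Dx.
L = (3 + 9·x + 45·x^2 + 18·x^3)·Dx + (5 - 24·x - 15·x^2 + 18·x^3 + 9·x^4)·Dx^2 + (-2 + 7·x - 8·x^3 - 3·x^4)·Dx^3  (order 3).
h: a_k = 0, 0, 3, 5/2, 9/8, -39/40, -239/80, …
ICs: h(0) = 0, h′(0) = 0, h′′(0) = 6.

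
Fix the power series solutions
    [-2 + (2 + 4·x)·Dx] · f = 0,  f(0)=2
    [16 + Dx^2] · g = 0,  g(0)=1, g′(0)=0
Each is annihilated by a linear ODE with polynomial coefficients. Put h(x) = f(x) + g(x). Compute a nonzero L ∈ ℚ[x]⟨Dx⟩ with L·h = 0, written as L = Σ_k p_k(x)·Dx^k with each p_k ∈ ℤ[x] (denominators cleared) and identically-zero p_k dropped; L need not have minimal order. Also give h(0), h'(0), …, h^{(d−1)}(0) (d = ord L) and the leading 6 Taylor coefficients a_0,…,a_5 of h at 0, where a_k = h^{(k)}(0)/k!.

L = (-304 - 1024·x - 1024·x^2) + (240 + 1504·x + 3072·x^2 + 2048·x^3)·Dx + (-19 - 64·x - 64·x^2)·Dx^2 + (15 + 94·x + 192·x^2 + 128·x^3)·Dx^3  (order 3).
h: a_k = 3, 2, -9, 1, 113/12, 7/4, …
ICs: h(0) = 3, h′(0) = 2, h′′(0) = -18.

f: a_k = 2, 2, -1, 1, -5/4, 7/4, …
g: a_k = 1, 0, -8, 0, 32/3, 0, …
Weyl lclm of L_f,L_g ⇒ L₀ (ord ≤ 3).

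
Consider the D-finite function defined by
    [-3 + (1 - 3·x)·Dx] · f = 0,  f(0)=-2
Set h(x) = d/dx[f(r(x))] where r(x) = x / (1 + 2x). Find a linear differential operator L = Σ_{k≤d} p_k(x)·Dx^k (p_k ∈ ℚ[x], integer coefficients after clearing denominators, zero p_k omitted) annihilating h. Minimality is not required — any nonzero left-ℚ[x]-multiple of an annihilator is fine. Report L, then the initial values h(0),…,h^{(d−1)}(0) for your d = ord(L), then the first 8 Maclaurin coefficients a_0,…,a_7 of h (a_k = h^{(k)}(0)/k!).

L = 4 + (-2 + 2·x)·Dx  (order 1).
h: a_k = -6, -12, -18, -24, -30, -36, -42, -48, …
ICs: h(0) = -6.

f: a_k = -2, -6, -18, -54, -162, -486, -1458, -4374, …
h₀=f(r): pull back L_f along r ⇒ L₀.
Differentiate: ansatz ord ≤ ord L₀ ⇒ L.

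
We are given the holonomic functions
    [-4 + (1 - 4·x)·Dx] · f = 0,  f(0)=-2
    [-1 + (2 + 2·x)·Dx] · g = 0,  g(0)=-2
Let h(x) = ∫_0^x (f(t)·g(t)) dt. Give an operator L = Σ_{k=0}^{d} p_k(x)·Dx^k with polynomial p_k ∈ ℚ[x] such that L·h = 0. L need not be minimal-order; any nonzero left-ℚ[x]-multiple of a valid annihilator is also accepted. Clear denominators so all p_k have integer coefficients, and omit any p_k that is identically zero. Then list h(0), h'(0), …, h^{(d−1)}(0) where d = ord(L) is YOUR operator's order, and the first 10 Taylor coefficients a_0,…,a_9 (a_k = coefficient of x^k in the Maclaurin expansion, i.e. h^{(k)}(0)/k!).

L = (9 + 4·x)·Dx + (-2 + 6·x + 8·x^2)·Dx^2  (order 2).
h: a_k = 0, 4, 9, 143/6, 1145/16, 7327/32, 293087/384, 4689371/1792, 37515001/4096, 2400959635/73728, …
ICs: h(0) = 0, h′(0) = 4.

f: a_k = -2, -8, -32, -128, -512, -2048, -8192, -32768, -131072, -524288, …
g: a_k = -2, -1, 1/4, -1/8, 5/64, -7/128, 21/512, -33/1024, 429/16384, -715/32768, …
h₀=f·g: eliminate ⇒ L₀, order ≤ 1·1.
∫: right-multiply L₀ by Dx.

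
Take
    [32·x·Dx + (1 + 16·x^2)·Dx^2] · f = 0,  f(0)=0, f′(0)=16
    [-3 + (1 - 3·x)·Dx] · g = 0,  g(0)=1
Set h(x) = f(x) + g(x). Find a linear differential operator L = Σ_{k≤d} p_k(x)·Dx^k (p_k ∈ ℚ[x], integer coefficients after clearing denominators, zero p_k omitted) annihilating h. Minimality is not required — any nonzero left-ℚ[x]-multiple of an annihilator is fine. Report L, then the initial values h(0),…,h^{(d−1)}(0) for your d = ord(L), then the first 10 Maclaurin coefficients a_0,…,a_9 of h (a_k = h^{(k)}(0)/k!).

f: a_k = 0, 16, 0, -256/3, 0, 4096/5, 0, -65536/7, 0, 1048576/9, …
g: a_k = 1, 3, 9, 27, 81, 243, 729, 2187, 6561, 19683, …
h₀=f+g: left-lcm gives L₀, ord ≤ 3.
L = (96 - 1152·x - 4608·x^2)·Dx + (-43 + 96·x - 240·x^2 - 4608·x^3)·Dx^2 + (3 + 7·x + 112·x^3 - 768·x^4)·Dx^3  (order 3).
h: a_k = 1, 19, 9, -175/3, 81, 5311/5, 729, -50227/7, 6561, 1225723/9, …
ICs: h(0) = 1, h′(0) = 19, h′′(0) = 18.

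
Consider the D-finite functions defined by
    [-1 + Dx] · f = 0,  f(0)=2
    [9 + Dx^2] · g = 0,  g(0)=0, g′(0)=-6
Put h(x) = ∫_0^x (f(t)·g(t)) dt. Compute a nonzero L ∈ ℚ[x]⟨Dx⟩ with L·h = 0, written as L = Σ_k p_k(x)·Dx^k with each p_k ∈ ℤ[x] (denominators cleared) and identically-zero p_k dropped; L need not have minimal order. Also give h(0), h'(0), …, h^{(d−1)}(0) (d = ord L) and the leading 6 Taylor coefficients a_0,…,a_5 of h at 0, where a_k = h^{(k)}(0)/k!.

f: a_k = 2, 2, 1, 1/3, 1/12, 1/60, …
g: a_k = 0, -6, 0, 9, 0, -81/20, …
L₀ := L_f ⊗_s L_g (sym. prod.), ord ≤ 2.
h=∫₀ˣh₀: take L = L₀·Dx.
L = 10·Dx - 2·Dx^2 + Dx^3  (order 3).
h: a_k = 0, 0, -6, -4, 3, 16/5, …
ICs: h(0) = 0, h′(0) = 0, h′′(0) = -12.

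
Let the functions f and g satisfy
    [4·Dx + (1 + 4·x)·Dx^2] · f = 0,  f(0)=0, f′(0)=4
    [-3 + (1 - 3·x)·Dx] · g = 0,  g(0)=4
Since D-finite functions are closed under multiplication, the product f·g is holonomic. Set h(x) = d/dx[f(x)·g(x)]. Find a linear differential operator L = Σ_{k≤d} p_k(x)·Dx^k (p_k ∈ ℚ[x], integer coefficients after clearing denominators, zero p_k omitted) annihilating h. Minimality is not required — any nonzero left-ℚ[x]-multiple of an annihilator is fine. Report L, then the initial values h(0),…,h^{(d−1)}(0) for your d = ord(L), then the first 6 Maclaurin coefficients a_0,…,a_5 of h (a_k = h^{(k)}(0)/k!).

L = 48 + (1 + 60·x)·Dx + (-1 - x + 12·x^2)·Dx^2  (order 2).
h: a_k = 16, 32, 400, 576, 6256, 30688/5, …
ICs: h(0) = 16, h′(0) = 32.

f: a_k = 0, 4, -8, 64/3, -64, 1024/5, …
g: a_k = 4, 12, 36, 108, 324, 972, …
f·g: L₀ = L_f ⊗_s L_g, ord ≤ 2·1.
h₀' ⇒ L via d/dx closure of L₀.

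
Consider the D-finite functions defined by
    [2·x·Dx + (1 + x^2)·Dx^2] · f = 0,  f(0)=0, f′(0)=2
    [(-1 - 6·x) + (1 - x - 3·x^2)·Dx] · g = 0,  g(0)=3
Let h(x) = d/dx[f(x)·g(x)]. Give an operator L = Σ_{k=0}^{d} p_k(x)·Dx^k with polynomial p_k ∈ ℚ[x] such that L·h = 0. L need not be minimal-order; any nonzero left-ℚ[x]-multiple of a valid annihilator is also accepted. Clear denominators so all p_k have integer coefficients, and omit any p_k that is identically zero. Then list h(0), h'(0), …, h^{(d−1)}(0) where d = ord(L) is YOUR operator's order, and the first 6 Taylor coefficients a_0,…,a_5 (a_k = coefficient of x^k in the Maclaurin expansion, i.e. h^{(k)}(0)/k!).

L = (46 + 186·x^2 + 72·x^3 + 324·x^4) + (10 + 62·x + 42·x^2 + 186·x^3 + 72·x^4 + 216·x^5)·Dx + (-3 + 2·x - 2·x^2 + 14·x^3 + 28·x^4 + 12·x^5 + 27·x^6)·Dx^2  (order 2).
h: a_k = 6, 12, 66, 160, 536, 6816/5, …
ICs: h(0) = 6, h′(0) = 12.

f: a_k = 0, 2, 0, -2/3, 0, 2/5, …
g: a_k = 3, 3, 12, 21, 57, 120, …
Sym-product of L_f,L_g gives L₀ (≤ ord 2).
Derive L from L₀ (diff closure).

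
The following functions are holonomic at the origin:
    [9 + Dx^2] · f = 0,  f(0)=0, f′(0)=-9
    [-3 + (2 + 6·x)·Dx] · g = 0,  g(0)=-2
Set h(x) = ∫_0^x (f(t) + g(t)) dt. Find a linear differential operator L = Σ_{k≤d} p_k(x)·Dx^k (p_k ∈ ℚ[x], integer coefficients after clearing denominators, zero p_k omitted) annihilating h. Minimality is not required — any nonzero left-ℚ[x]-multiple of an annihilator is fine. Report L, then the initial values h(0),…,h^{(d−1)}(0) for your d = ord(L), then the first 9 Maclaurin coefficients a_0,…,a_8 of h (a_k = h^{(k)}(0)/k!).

f: a_k = 0, -9, 0, 27/2, 0, -243/40, 0, 729/560, 0, …
g: a_k = -2, -3, 9/4, -27/8, 405/64, -1701/128, 15309/512, -72171/1024, 2814669/16384, …
Weyl lclm of L_f,L_g ⇒ L₀ (ord ≤ 3).
h=∫h₀ ⇒ L = L₀·Dx.
L = (-63 - 216·x - 324·x^2)·Dx + (18 + 198·x + 648·x^2 + 648·x^3)·Dx^2 + (-7 - 24·x - 36·x^2)·Dx^3 + (2 + 22·x + 72·x^2 + 72·x^3)·Dx^4  (order 4).
h: a_k = 0, -2, -6, 3/4, 81/32, 81/64, -4131/1280, 2187/512, -2479329/286720, …
ICs: h(0) = 0, h′(0) = -2, h′′(0) = -12, h′′′(0) = 9/2.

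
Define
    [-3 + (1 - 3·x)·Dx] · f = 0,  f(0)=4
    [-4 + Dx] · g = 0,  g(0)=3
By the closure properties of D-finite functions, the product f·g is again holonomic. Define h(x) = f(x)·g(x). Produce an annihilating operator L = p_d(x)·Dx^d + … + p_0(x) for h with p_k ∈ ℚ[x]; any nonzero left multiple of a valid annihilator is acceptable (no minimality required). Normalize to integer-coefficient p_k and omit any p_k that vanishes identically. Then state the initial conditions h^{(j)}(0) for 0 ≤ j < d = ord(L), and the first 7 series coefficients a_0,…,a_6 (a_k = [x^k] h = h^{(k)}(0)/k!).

L = (7 - 12·x) + (-1 + 3·x)·Dx  (order 1).
h: a_k = 12, 84, 348, 1172, 3644, 55172/5, 497572/15, …
ICs: h(0) = 12.

f: a_k = 4, 12, 36, 108, 324, 972, 2916, …
g: a_k = 3, 12, 24, 32, 32, 128/5, 256/15, …
L₀ := L_f ⊗_s L_g (sym. prod.), ord ≤ 1.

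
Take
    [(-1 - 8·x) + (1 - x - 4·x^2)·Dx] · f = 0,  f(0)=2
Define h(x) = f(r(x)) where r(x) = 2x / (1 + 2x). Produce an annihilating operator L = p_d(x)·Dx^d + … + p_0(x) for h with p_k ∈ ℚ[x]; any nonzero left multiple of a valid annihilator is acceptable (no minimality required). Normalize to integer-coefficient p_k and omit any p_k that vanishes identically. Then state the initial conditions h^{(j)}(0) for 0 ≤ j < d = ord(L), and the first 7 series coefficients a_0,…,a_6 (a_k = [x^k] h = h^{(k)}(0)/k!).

f: a_k = 2, 2, 10, 18, 58, 130, 362, …
L₀ from L_f via x↦r, Dx↦r'^{-1}Dx.
L = (2 + 36·x) + (-1 - 4·x + 12·x^2 + 32·x^3)·Dx  (order 1).
h: a_k = 2, 4, 32, 0, 512, -1024, 10240, …
ICs: h(0) = 2.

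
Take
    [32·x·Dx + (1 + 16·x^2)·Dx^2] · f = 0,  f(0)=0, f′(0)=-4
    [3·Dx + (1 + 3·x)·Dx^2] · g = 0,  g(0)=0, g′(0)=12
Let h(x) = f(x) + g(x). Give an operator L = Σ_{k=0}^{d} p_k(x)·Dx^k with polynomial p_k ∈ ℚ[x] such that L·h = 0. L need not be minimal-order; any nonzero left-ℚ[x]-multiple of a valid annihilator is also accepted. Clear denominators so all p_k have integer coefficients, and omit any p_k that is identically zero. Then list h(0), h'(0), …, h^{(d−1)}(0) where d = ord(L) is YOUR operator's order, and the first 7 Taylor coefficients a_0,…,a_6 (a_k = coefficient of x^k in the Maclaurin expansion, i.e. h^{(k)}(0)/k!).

L = (-96 - 864·x + 4608·x^2 + 4608·x^3)·Dx + (-50 - 192·x + 672·x^2 + 9216·x^3 + 9216·x^4)·Dx^2 + (-3 + 23·x + 96·x^2 + 512·x^3 + 2304·x^4 + 2304·x^5)·Dx^3  (order 3).
h: a_k = 0, 8, -18, 172/3, -81, -52/5, -486, …
ICs: h(0) = 0, h′(0) = 8, h′′(0) = -36.

f: a_k = 0, -4, 0, 64/3, 0, -1024/5, 0, …
g: a_k = 0, 12, -18, 36, -81, 972/5, -486, …
h₀=f+g: left-lcm gives L₀, ord ≤ 4.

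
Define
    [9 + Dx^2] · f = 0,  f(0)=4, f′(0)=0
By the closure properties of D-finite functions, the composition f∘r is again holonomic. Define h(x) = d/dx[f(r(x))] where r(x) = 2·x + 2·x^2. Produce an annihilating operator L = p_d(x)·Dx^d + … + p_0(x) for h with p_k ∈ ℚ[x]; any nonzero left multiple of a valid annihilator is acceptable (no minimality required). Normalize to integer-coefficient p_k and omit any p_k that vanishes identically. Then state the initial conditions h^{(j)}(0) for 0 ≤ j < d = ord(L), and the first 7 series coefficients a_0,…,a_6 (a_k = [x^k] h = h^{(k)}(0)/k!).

L = (48 + 288·x + 864·x^2 + 1152·x^3 + 576·x^4) + (-6 - 12·x)·Dx + (1 + 4·x + 4·x^2)·Dx^2  (order 2).
h: a_k = 0, -144, -432, 576, 4320, 31104/5, -24192/5, …
ICs: h(0) = 0, h′(0) = -144.

f: a_k = 4, 0, -18, 0, 27/2, 0, -81/20, …
h₀=f(r): pull back L_f along r ⇒ L₀.
Derive L from L₀ (diff closure).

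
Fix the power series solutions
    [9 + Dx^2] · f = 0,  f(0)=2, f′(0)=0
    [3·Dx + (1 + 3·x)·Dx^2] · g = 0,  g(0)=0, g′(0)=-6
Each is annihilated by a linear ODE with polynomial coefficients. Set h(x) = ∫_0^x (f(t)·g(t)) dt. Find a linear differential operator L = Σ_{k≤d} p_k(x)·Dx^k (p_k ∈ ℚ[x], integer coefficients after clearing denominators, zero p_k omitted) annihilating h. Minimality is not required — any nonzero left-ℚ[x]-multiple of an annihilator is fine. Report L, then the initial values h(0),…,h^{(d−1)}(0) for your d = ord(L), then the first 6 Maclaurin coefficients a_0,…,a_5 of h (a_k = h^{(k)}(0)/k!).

f: a_k = 2, 0, -9, 0, 27/4, 0, …
g: a_k = 0, -6, 9, -18, 81/2, -486/5, …
Product ⇒ symmetric product L₀, ord ≤ 4.
∫: right-multiply L₀ by Dx.
L = (-81 + 486·x + 4617·x^2 + 11664·x^3 + 8748·x^4)·Dx + (36 + 540·x + 1944·x^2 + 1944·x^3)·Dx^2 + (180·x + 1134·x^2 + 2592·x^3 + 1944·x^4)·Dx^3 + (4 + 60·x + 216·x^2 + 216·x^3)·Dx^4 + (1 + 14·x + 69·x^2 + 144·x^3 + 108·x^4)·Dx^5  (order 5).
h: a_k = 0, 0, -6, 6, 9/2, 0, …
ICs: h(0) = 0, h′(0) = 0, h′′(0) = -12, h′′′(0) = 36, h′′′′(0) = 108.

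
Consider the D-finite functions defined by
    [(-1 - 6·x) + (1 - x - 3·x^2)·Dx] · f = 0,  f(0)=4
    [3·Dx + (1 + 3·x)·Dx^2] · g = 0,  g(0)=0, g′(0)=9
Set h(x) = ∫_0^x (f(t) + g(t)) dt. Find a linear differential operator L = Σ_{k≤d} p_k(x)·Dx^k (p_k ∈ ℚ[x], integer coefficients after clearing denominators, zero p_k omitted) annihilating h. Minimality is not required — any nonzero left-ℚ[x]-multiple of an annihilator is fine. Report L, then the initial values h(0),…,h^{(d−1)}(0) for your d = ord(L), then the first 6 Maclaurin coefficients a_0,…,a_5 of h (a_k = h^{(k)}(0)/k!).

L = (270 + 1422·x + 3780·x^2 + 2916·x^3 + 2916·x^4)·Dx^2 + (24 + 468·x + 2736·x^2 + 5616·x^3 + 5994·x^4 + 4860·x^5)·Dx^3 + (-11 - 79·x - 129·x^2 + 171·x^3 + 783·x^4 + 1377·x^5 + 972·x^6)·Dx^4  (order 4).
h: a_k = 0, 4, 13/2, 5/6, 55/4, 61/20, …
ICs: h(0) = 0, h′(0) = 4, h′′(0) = 13, h′′′(0) = 5.

f: a_k = 4, 4, 16, 28, 76, 160, …
g: a_k = 0, 9, -27/2, 27, -243/4, 729/5, …
f+g: L₀ = lclm(L_f,L_g), ord ≤ 1+2.
h=∫h₀ ⇒ L = L₀·Dx.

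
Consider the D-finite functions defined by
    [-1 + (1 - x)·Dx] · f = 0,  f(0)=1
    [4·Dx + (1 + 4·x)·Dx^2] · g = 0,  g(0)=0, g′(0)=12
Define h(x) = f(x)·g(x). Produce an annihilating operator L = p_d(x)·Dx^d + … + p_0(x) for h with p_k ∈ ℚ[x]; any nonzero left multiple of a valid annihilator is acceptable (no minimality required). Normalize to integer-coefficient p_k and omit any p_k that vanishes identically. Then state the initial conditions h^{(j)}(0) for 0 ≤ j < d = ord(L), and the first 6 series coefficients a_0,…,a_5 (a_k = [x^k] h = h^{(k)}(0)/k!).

f: a_k = 1, 1, 1, 1, 1, 1, …
g: a_k = 0, 12, -24, 64, -192, 3072/5, …
f·g: L₀ = L_f ⊗_s L_g, ord ≤ 1·2.
L = 4 + (-2 + 12·x)·Dx + (-1 - 3·x + 4·x^2)·Dx^2  (order 2).
h: a_k = 0, 12, -12, 52, -140, 2372/5, …
ICs: h(0) = 0, h′(0) = 12.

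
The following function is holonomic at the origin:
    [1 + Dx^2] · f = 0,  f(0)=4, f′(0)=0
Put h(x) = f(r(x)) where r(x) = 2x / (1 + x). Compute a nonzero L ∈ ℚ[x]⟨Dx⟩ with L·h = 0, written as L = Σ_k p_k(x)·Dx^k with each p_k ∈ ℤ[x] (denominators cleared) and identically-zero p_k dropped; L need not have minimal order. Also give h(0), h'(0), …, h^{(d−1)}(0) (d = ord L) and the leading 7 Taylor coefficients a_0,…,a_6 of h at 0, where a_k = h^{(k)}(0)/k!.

f: a_k = 4, 0, -2, 0, 1/6, 0, -1/180, …
L₀ from L_f via x↦r, Dx↦r'^{-1}Dx.
L = 4 + (2 + 6·x + 6·x^2 + 2·x^3)·Dx + (1 + 4·x + 6·x^2 + 4·x^3 + x^4)·Dx^2  (order 2).
h: a_k = 4, 0, -8, 16, -64/3, 64/3, -616/45, …
ICs: h(0) = 4, h′(0) = 0.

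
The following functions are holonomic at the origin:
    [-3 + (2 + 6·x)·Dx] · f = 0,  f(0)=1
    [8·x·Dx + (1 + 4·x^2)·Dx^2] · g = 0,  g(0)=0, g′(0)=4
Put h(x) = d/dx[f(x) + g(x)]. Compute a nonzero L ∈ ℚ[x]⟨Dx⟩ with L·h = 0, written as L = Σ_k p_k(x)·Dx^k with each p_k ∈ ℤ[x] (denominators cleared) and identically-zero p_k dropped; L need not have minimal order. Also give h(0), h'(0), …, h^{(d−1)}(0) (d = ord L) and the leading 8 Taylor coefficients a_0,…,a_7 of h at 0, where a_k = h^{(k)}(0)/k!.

L = (-48 - 360·x + 576·x^2 + 864·x^3) + (-59 - 192·x - 120·x^2 + 2304·x^3 + 3024·x^4)·Dx + (-6 + 14·x + 144·x^2 + 272·x^3 + 672·x^4 + 864·x^5)·Dx^2  (order 2).
h: a_k = 11/2, -9/4, -175/16, -405/32, 24889/256, -45927/512, -19091/2048, -2814669/4096, …
ICs: h(0) = 11/2, h′(0) = -9/4.

f: a_k = 1, 3/2, -9/8, 27/16, -405/128, 1701/256, -15309/1024, 72171/2048, …
g: a_k = 0, 4, 0, -16/3, 0, 64/5, 0, -256/7, …
f+g: L₀ = lclm(L_f,L_g), ord ≤ 1+2.
h₀' ⇒ L via d/dx closure of L₀.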